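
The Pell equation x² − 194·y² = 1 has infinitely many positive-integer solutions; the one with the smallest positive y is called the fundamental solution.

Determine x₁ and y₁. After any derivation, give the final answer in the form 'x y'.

√194 = [13; 1,12,1,26, …], period ℓ=4 (even) → k=3
a_0=13:  p_0=13·1+0=13,  q_0=13·0+1=1
a_1=1:  p_1=1·13+1=14,  q_1=1·1+0=1
a_2=12:  p_2=12·14+13=181,  q_2=12·1+1=13
a_3=1:  p_3=1·181+14=195,  q_3=1·13+1=14
→ (195, 14).  Check: 195²=38025, 194·14²=38024, difference 1.

195 14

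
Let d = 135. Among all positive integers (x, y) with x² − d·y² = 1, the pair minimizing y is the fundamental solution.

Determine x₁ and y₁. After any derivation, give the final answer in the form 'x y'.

244 21

d=135: √d = [11; 1,1,1,1,1,1,1,22] (ℓ=8, even), read p_7/q_7
k=0  a_k=11  p_k/q_k = 11/1
k=1  a_k=1  p_k/q_k = 12/1
k=2  a_k=1  p_k/q_k = 23/2
k=3  a_k=1  p_k/q_k = 35/3
…
k=6  a_k=1  p_k/q_k = 151/13
k=7  a_k=1  p_k/q_k = 244/21
fundamental: x₁=244, y₁=21  (since 59536 − 135·441 = 1)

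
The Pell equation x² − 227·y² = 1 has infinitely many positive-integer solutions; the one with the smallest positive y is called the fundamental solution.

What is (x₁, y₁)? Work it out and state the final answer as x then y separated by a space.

[15; 15,30] for √227; ℓ=2 ⇒ convergent index 1
a_0=15:  p_0=15·1+0=15,  q_0=15·0+1=1
a_1=15:  p_1=15·15+1=226,  q_1=15·1+0=15
(x₁, y₁) = (226, 15);  226² − 227·15² = 1 ✓

226 15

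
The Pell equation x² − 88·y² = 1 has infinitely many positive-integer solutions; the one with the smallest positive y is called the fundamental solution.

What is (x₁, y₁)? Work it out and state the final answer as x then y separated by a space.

√88 → a₀=9, period (2,1,1,1,2,18); ℓ=6 even so k=5
step 0: (9, 1)  from 9·(1,0) + (0,1)
step 1: (19, 2)  from 2·(9,1) + (1,0)
step 2: (28, 3)  from 1·(19,2) + (9,1)
step 3: (47, 5)  from 1·(28,3) + (19,2)
step 4: (75, 8)  from 1·(47,5) + (28,3)
step 5: (197, 21)  from 2·(75,8) + (47,5)
(x₁, y₁) = (197, 21);  197² − 88·21² = 1 ✓

197 21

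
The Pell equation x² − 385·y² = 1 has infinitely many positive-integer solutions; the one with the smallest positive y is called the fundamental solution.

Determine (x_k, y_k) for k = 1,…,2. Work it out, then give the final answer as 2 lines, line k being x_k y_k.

√385 → a₀=19, period (1,1,1,1,1,…,1,1,38); ℓ=16 even so k=15
i=0: a=19 ⇒ p=19, q=1
…
i=2: a=1 ⇒ p=39, q=2
i=3: a=1 ⇒ p=59, q=3
i=4: a=1 ⇒ p=98, q=5
i=5: a=1 ⇒ p=157, q=8
i=6: a=3 ⇒ p=569, q=29
i=7: a=1 ⇒ p=726, q=37
i=8: a=2 ⇒ p=2021, q=103
i=9: a=1 ⇒ p=2747, q=140
i=10: a=3 ⇒ p=10262, q=523
i=11: a=1 ⇒ p=13009, q=663
i=12: a=1 ⇒ p=23271, q=1186
i=13: a=1 ⇒ p=36280, q=1849
i=14: a=1 ⇒ p=59551, q=3035
i=15: a=1 ⇒ p=95831, q=4884
(x₁, y₁) = (95831, 4884);  95831² − 385·4884² = 1 ✓
k=2:  x_2 = 95831·95831+385·4884·4884 = 18367161121,  y_2 = 95831·4884+4884·95831 = 936077208

95831 4884
18367161121 936077208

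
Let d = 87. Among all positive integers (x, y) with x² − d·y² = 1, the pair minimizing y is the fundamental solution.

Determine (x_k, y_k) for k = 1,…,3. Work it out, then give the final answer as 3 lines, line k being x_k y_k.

√87 = [9; 3,18, …], period ℓ=2 (even) → k=1
i=0: a=9 ⇒ p=9, q=1
i=1: a=3 ⇒ p=28, q=3
fundamental: x₁=28, y₁=3  (since 784 − 87·9 = 1)
n=2: (28,3)∘(28,3) = (28·28+87·3·3, 28·3+3·28) = (1567,168)
n=3: (1567,168)∘(28,3) = (28·1567+87·3·168, 28·168+3·1567) = (87724,9405)

28 3
1567 168
87724 9405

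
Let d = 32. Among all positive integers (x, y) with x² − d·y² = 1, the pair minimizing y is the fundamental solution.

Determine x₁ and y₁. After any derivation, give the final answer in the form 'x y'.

d=32: √d = [5; 1,1,1,10] (ℓ=4, even), read p_3/q_3
step 0: (5, 1)  from 5·(1,0) + (0,1)
step 1: (6, 1)  from 1·(5,1) + (1,0)
step 2: (11, 2)  from 1·(6,1) + (5,1)
step 3: (17, 3)  from 1·(11,2) + (6,1)
→ (17, 3).  Check: 17²=289, 32·3²=288, difference 1.

17 3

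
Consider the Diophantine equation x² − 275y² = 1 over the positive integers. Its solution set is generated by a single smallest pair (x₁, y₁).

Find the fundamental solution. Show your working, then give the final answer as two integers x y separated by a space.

199 12

√275 = [16; 1,1,2,1,1,32, …], period ℓ=6 (even) → k=5
a_0=16:  p_0=16·1+0=16,  q_0=16·0+1=1
a_1=1:  p_1=1·16+1=17,  q_1=1·1+0=1
a_2=1:  p_2=1·17+16=33,  q_2=1·1+1=2
…
a_4=1:  p_4=1·83+33=116,  q_4=1·5+2=7
a_5=1:  p_5=1·116+83=199,  q_5=1·7+5=12
fundamental: x₁=199, y₁=12  (since 39601 − 275·144 = 1)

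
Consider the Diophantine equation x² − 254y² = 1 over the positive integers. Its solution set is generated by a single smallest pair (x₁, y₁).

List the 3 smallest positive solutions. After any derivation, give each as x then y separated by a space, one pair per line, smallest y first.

d=254: √d = [15; 1,14,1,30] (ℓ=4, even), read p_3/q_3
k=0  a_k=15  p_k/q_k = 15/1
k=1  a_k=1  p_k/q_k = 16/1
k=2  a_k=14  p_k/q_k = 239/15
k=3  a_k=1  p_k/q_k = 255/16
(x₁, y₁) = (255, 16);  255² − 254·16² = 1 ✓
(255+16√254)^2 = 130049 + 8160√254
(255+16√254)^3 = 66324735 + 4161584√254

255 16
130049 8160
66324735 4161584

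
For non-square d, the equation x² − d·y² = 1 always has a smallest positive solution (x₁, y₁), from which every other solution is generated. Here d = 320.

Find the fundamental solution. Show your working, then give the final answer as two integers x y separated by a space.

161 9

√320 = [17; 1,7,1,34, …], period ℓ=4 (even) → k=3
step 0: (17, 1)  from 17·(1,0) + (0,1)
step 1: (18, 1)  from 1·(17,1) + (1,0)
step 2: (143, 8)  from 7·(18,1) + (17,1)
step 3: (161, 9)  from 1·(143,8) + (18,1)
→ (161, 9).  Check: 161²=25921, 320·9²=25920, difference 1.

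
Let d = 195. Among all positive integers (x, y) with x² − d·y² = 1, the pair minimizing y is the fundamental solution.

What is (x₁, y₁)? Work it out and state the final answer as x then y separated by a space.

14 1

√195 = [13; 1,26, …], period ℓ=2 (even) → k=1
i=0: a=13 ⇒ p=13, q=1
i=1: a=1 ⇒ p=14, q=1
fundamental: x₁=14, y₁=1  (since 196 − 195·1 = 1)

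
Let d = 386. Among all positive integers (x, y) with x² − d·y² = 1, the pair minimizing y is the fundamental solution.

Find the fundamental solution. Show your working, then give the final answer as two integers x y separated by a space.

111555 5678

d=386: √d = [19; 1,1,1,4,1,18,1,4,1,1,1,38] (ℓ=12, even), read p_11/q_11
a_0=19:  p_0=19·1+0=19,  q_0=19·0+1=1
a_1=1:  p_1=1·19+1=20,  q_1=1·1+0=1
a_2=1:  p_2=1·20+19=39,  q_2=1·1+1=2
a_3=1:  p_3=1·39+20=59,  q_3=1·2+1=3
…
a_5=1:  p_5=1·275+59=334,  q_5=1·14+3=17
a_6=18:  p_6=18·334+275=6287,  q_6=18·17+14=320
…
a_8=4:  p_8=4·6621+6287=32771,  q_8=4·337+320=1668
a_9=1:  p_9=1·32771+6621=39392,  q_9=1·1668+337=2005
a_10=1:  p_10=1·39392+32771=72163,  q_10=1·2005+1668=3673
a_11=1:  p_11=1·72163+39392=111555,  q_11=1·3673+2005=5678
→ (111555, 5678).  Check: 111555²=12444518025, 386·5678²=12444518024, difference 1.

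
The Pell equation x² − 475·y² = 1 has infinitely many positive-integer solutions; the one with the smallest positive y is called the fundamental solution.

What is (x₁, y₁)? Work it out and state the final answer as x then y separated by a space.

√475 = [21; 1,3,1,6,2,6,1,3,1,42, …], period ℓ=10 (even) → k=9
i=0: a=21 ⇒ p=21, q=1
…
i=3: a=1 ⇒ p=109, q=5
…
i=8: a=3 ⇒ p=45921, q=2107
i=9: a=1 ⇒ p=57799, q=2652
→ (57799, 2652).  Check: 57799²=3340724401, 475·2652²=3340724400, difference 1.

57799 2652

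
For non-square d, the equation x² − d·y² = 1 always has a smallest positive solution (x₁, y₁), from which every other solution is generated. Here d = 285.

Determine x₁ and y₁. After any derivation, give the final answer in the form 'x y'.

2431 144

[16; 1,7,2,7,1,32] for √285; ℓ=6 ⇒ convergent index 5
i=0: a=16 ⇒ p=16, q=1
…
i=2: a=7 ⇒ p=135, q=8
…
i=4: a=7 ⇒ p=2144, q=127
i=5: a=1 ⇒ p=2431, q=144
(x₁, y₁) = (2431, 144);  2431² − 285·144² = 1 ✓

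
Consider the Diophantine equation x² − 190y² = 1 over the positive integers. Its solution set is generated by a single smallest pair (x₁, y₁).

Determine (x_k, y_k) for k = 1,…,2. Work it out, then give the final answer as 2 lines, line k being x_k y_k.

52021 3774
5412368881 392654508

d=190: √d = [13; 1,3,1,1,1,…,3,1,26] (ℓ=14, even), read p_13/q_13
a_0=13:  p_0=13·1+0=13,  q_0=13·0+1=1
a_1=1:  p_1=1·13+1=14,  q_1=1·1+0=1
…
a_3=1:  p_3=1·55+14=69,  q_3=1·4+1=5
…
a_5=1:  p_5=1·124+69=193,  q_5=1·9+5=14
…
a_7=2:  p_7=2·510+193=1213,  q_7=2·37+14=88
a_8=2:  p_8=2·1213+510=2936,  q_8=2·88+37=213
a_9=1:  p_9=1·2936+1213=4149,  q_9=1·213+88=301
a_10=1:  p_10=1·4149+2936=7085,  q_10=1·301+213=514
a_11=1:  p_11=1·7085+4149=11234,  q_11=1·514+301=815
a_12=3:  p_12=3·11234+7085=40787,  q_12=3·815+514=2959
a_13=1:  p_13=1·40787+11234=52021,  q_13=1·2959+815=3774
→ (52021, 3774).  Check: 52021²=2706184441, 190·3774²=2706184440, difference 1.
(x_2, y_2) = (52021·52021 + 190·3774·3774, 52021·3774 + 3774·52021) = (5412368881, 392654508)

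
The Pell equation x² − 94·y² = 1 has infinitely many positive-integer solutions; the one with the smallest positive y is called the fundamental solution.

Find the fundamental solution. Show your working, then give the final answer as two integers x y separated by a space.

d=94: √d = [9; 1,2,3,1,1,…,2,1,18] (ℓ=16, even), read p_15/q_15
a_0=9:  p_0=9·1+0=9,  q_0=9·0+1=1
…
a_2=2:  p_2=2·10+9=29,  q_2=2·1+1=3
a_3=3:  p_3=3·29+10=97,  q_3=3·3+1=10
…
a_7=1:  p_7=1·1241+223=1464,  q_7=1·128+23=151
a_8=8:  p_8=8·1464+1241=12953,  q_8=8·151+128=1336
a_9=1:  p_9=1·12953+1464=14417,  q_9=1·1336+151=1487
a_10=5:  p_10=5·14417+12953=85038,  q_10=5·1487+1336=8771
…
a_12=1:  p_12=1·99455+85038=184493,  q_12=1·10258+8771=19029
a_13=3:  p_13=3·184493+99455=652934,  q_13=3·19029+10258=67345
a_14=2:  p_14=2·652934+184493=1490361,  q_14=2·67345+19029=153719
a_15=1:  p_15=1·1490361+652934=2143295,  q_15=1·153719+67345=221064
fundamental: x₁=2143295, y₁=221064  (since 4593713457025 − 94·48869292096 = 1)

2143295 221064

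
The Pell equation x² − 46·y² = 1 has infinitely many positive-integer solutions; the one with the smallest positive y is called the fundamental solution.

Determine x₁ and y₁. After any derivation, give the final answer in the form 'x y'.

[6; 1,3,1,1,2,6,2,1,1,3,1,12] for √46; ℓ=12 ⇒ convergent index 11
step 0: (6, 1)  from 6·(1,0) + (0,1)
step 1: (7, 1)  from 1·(6,1) + (1,0)
step 2: (27, 4)  from 3·(7,1) + (6,1)
…
step 4: (61, 9)  from 1·(34,5) + (27,4)
step 5: (156, 23)  from 2·(61,9) + (34,5)
step 6: (997, 147)  from 6·(156,23) + (61,9)
step 7: (2150, 317)  from 2·(997,147) + (156,23)
…
step 10: (19038, 2807)  from 3·(5297,781) + (3147,464)
step 11: (24335, 3588)  from 1·(19038,2807) + (5297,781)
(x₁, y₁) = (24335, 3588);  24335² − 46·3588² = 1 ✓

24335 3588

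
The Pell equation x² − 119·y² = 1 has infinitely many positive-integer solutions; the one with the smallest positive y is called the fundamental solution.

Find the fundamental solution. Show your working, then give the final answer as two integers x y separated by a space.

120 11

d=119: √d = [10; 1,9,1,20] (ℓ=4, even), read p_3/q_3
a_0=10:  p_0=10·1+0=10,  q_0=10·0+1=1
a_1=1:  p_1=1·10+1=11,  q_1=1·1+0=1
a_2=9:  p_2=9·11+10=109,  q_2=9·1+1=10
a_3=1:  p_3=1·109+11=120,  q_3=1·10+1=11
fundamental: x₁=120, y₁=11  (since 14400 − 119·121 = 1)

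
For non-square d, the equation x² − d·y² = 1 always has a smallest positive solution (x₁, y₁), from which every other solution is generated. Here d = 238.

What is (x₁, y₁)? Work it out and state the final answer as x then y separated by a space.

[15; 2,2,1,14,1,2,2,30] for √238; ℓ=8 ⇒ convergent index 7
a_0=15:  p_0=15·1+0=15,  q_0=15·0+1=1
a_1=2:  p_1=2·15+1=31,  q_1=2·1+0=2
a_2=2:  p_2=2·31+15=77,  q_2=2·2+1=5
a_3=1:  p_3=1·77+31=108,  q_3=1·5+2=7
…
a_5=1:  p_5=1·1589+108=1697,  q_5=1·103+7=110
a_6=2:  p_6=2·1697+1589=4983,  q_6=2·110+103=323
a_7=2:  p_7=2·4983+1697=11663,  q_7=2·323+110=756
→ (11663, 756).  Check: 11663²=136025569, 238·756²=136025568, difference 1.

11663 756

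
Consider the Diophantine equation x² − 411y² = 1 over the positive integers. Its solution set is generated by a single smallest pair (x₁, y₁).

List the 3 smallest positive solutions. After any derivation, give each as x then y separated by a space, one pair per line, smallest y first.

49730 2453
4946145799 243975380
491943661118810 24265791292347

√411 → a₀=20, period (3,1,1,1,19,1,1,1,3,40); ℓ=10 even so k=9
a_0=20:  p_0=20·1+0=20,  q_0=20·0+1=1
…
a_7=1:  p_7=1·4602+4379=8981,  q_7=1·227+216=443
a_8=1:  p_8=1·8981+4602=13583,  q_8=1·443+227=670
a_9=3:  p_9=3·13583+8981=49730,  q_9=3·670+443=2453
fundamental: x₁=49730, y₁=2453  (since 2473072900 − 411·6017209 = 1)
k=2:  x_2 = 49730·49730+411·2453·2453 = 4946145799,  y_2 = 49730·2453+2453·49730 = 243975380
k=3:  x_3 = 49730·4946145799+411·2453·243975380 = 491943661118810,  y_3 = 49730·243975380+2453·4946145799 = 24265791292347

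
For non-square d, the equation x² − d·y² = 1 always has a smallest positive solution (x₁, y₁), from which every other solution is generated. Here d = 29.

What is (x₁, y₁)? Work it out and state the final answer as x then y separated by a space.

√29 → a₀=5, period (2,1,1,2,10); ℓ=5 odd so k=9
a_0=5:  p_0=5·1+0=5,  q_0=5·0+1=1
a_1=2:  p_1=2·5+1=11,  q_1=2·1+0=2
…
a_4=2:  p_4=2·27+16=70,  q_4=2·5+3=13
a_5=10:  p_5=10·70+27=727,  q_5=10·13+5=135
…
a_7=1:  p_7=1·1524+727=2251,  q_7=1·283+135=418
a_8=1:  p_8=1·2251+1524=3775,  q_8=1·418+283=701
a_9=2:  p_9=2·3775+2251=9801,  q_9=2·701+418=1820
fundamental: x₁=9801, y₁=1820  (since 96059601 − 29·3312400 = 1)

9801 1820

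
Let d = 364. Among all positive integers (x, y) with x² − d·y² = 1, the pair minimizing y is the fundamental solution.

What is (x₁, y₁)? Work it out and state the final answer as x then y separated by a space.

[19; 12,1,2,3,1,8,1,3,2,1,12,38] for √364; ℓ=12 ⇒ convergent index 11
i=0: a=19 ⇒ p=19, q=1
i=1: a=12 ⇒ p=229, q=12
i=2: a=1 ⇒ p=248, q=13
i=3: a=2 ⇒ p=725, q=38
…
i=5: a=1 ⇒ p=3148, q=165
i=6: a=8 ⇒ p=27607, q=1447
i=7: a=1 ⇒ p=30755, q=1612
i=8: a=3 ⇒ p=119872, q=6283
i=9: a=2 ⇒ p=270499, q=14178
i=10: a=1 ⇒ p=390371, q=20461
i=11: a=12 ⇒ p=4954951, q=259710
→ (4954951, 259710).  Check: 4954951²=24551539412401, 364·259710²=24551539412400, difference 1.

4954951 259710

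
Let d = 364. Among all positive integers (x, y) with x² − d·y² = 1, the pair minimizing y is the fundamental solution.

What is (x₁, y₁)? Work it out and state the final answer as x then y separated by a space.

d=364: √d = [19; 12,1,2,3,1,8,1,3,2,1,12,38] (ℓ=12, even), read p_11/q_11
step 0: (19, 1)  from 19·(1,0) + (0,1)
…
step 2: (248, 13)  from 1·(229,12) + (19,1)
…
step 4: (2423, 127)  from 3·(725,38) + (248,13)
…
step 6: (27607, 1447)  from 8·(3148,165) + (2423,127)
step 7: (30755, 1612)  from 1·(27607,1447) + (3148,165)
step 8: (119872, 6283)  from 3·(30755,1612) + (27607,1447)
step 9: (270499, 14178)  from 2·(119872,6283) + (30755,1612)
step 10: (390371, 20461)  from 1·(270499,14178) + (119872,6283)
step 11: (4954951, 259710)  from 12·(390371,20461) + (270499,14178)
→ (4954951, 259710).  Check: 4954951²=24551539412401, 364·259710²=24551539412400, difference 1.

4954951 259710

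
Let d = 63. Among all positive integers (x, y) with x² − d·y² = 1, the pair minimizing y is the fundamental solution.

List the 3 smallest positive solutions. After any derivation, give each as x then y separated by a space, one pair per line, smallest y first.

√63 → a₀=7, period (1,14); ℓ=2 even so k=1
k=0  a_k=7  p_k/q_k = 7/1
k=1  a_k=1  p_k/q_k = 8/1
→ (8, 1).  Check: 8²=64, 63·1²=63, difference 1.
n=2: (8,1)∘(8,1) = (8·8+63·1·1, 8·1+1·8) = (127,16)
n=3: (127,16)∘(8,1) = (8·127+63·1·16, 8·16+1·127) = (2024,255)

8 1
127 16
2024 255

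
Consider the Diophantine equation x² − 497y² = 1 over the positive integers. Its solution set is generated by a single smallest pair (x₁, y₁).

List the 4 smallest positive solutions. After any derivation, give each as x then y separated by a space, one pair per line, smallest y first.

√497 = [22; 3,2,2,5,6,5,2,2,3,44, …], period ℓ=10 (even) → k=9
i=0: a=22 ⇒ p=22, q=1
i=1: a=3 ⇒ p=67, q=3
i=2: a=2 ⇒ p=156, q=7
i=3: a=2 ⇒ p=379, q=17
i=4: a=5 ⇒ p=2051, q=92
i=5: a=6 ⇒ p=12685, q=569
i=6: a=5 ⇒ p=65476, q=2937
i=7: a=2 ⇒ p=143637, q=6443
i=8: a=2 ⇒ p=352750, q=15823
i=9: a=3 ⇒ p=1201887, q=53912
(x₁, y₁) = (1201887, 53912);  1201887² − 497·53912² = 1 ✓
(1201887+53912√497)^2 = 2889064721537 + 129592263888√497
(1201887+53912√497)^3 = 6944658661946678751 + 311510514535059400√497
(1201887+53912√497)^4 = 16693389930459326703284737 + 748800875565868281911712√497

1201887 53912
2889064721537 129592263888
6944658661946678751 311510514535059400
16693389930459326703284737 748800875565868281911712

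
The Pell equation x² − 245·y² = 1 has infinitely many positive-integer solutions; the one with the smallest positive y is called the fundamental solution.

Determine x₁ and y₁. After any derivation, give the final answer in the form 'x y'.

[15; 1,1,1,7,6,7,1,1,1,30] for √245; ℓ=10 ⇒ convergent index 9
a_0=15:  p_0=15·1+0=15,  q_0=15·0+1=1
a_1=1:  p_1=1·15+1=16,  q_1=1·1+0=1
a_2=1:  p_2=1·16+15=31,  q_2=1·1+1=2
a_3=1:  p_3=1·31+16=47,  q_3=1·2+1=3
…
a_8=1:  p_8=1·18016+15809=33825,  q_8=1·1151+1010=2161
a_9=1:  p_9=1·33825+18016=51841,  q_9=1·2161+1151=3312
(x₁, y₁) = (51841, 3312);  51841² − 245·3312² = 1 ✓

51841 3312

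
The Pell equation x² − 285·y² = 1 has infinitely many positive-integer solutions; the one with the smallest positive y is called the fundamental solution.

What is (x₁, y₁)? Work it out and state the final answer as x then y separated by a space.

[16; 1,7,2,7,1,32] for √285; ℓ=6 ⇒ convergent index 5
k=0  a_k=16  p_k/q_k = 16/1
k=1  a_k=1  p_k/q_k = 17/1
k=2  a_k=7  p_k/q_k = 135/8
…
k=4  a_k=7  p_k/q_k = 2144/127
k=5  a_k=1  p_k/q_k = 2431/144
fundamental: x₁=2431, y₁=144  (since 5909761 − 285·20736 = 1)

2431 144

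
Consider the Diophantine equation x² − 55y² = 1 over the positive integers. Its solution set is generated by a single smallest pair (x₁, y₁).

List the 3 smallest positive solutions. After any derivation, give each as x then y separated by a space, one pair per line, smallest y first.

89 12
15841 2136
2819609 380196

√55 = [7; 2,2,2,14, …], period ℓ=4 (even) → k=3
a_0=7:  p_0=7·1+0=7,  q_0=7·0+1=1
…
a_2=2:  p_2=2·15+7=37,  q_2=2·2+1=5
a_3=2:  p_3=2·37+15=89,  q_3=2·5+2=12
→ (89, 12).  Check: 89²=7921, 55·12²=7920, difference 1.
(x_2, y_2) = (89·89 + 55·12·12, 89·12 + 12·89) = (15841, 2136)
(x_3, y_3) = (89·15841 + 55·12·2136, 89·2136 + 12·15841) = (2819609, 380196)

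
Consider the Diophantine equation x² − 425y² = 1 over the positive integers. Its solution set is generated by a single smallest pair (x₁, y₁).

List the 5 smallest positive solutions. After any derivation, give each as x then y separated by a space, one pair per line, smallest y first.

d=425: √d = [20; 1,1,1,1,1,1,40] (ℓ=7, odd), read p_13/q_13
step 0: (20, 1)  from 20·(1,0) + (0,1)
step 1: (21, 1)  from 1·(20,1) + (1,0)
step 2: (41, 2)  from 1·(21,1) + (20,1)
…
step 8: (11153, 541)  from 1·(10885,528) + (268,13)
…
step 11: (55229, 2679)  from 1·(33191,1610) + (22038,1069)
step 12: (88420, 4289)  from 1·(55229,2679) + (33191,1610)
step 13: (143649, 6968)  from 1·(88420,4289) + (55229,2679)
(x₁, y₁) = (143649, 6968);  143649² − 425·6968² = 1 ✓
(143649+6968√425)^2 = 41270070401 + 2001892464√425
(143649+6968√425)^3 = 11856808685922849 + 575139701115304√425
(143649+6968√425)^4 = 3406437421806992601601 + 165236485849022716128√425
(143649+6968√425)^5 = 978662658398448551768841249 + 47472111910877388597026840√425

143649 6968
41270070401 2001892464
11856808685922849 575139701115304
3406437421806992601601 165236485849022716128
978662658398448551768841249 47472111910877388597026840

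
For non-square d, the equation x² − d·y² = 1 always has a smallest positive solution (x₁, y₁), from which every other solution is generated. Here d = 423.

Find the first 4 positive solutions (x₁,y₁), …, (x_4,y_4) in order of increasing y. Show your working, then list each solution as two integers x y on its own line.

4607 224
42448897 2063936
391124132351 19017106080
3603817713033217 175223613357184

√423 = [20; 1,1,3,4,3,1,1,40, …], period ℓ=8 (even) → k=7
k=0  a_k=20  p_k/q_k = 20/1
k=1  a_k=1  p_k/q_k = 21/1
…
k=3  a_k=3  p_k/q_k = 144/7
k=4  a_k=4  p_k/q_k = 617/30
…
k=6  a_k=1  p_k/q_k = 2612/127
k=7  a_k=1  p_k/q_k = 4607/224
fundamental: x₁=4607, y₁=224  (since 21224449 − 423·50176 = 1)
(x_2, y_2) = (4607·4607 + 423·224·224, 4607·224 + 224·4607) = (42448897, 2063936)
(x_3, y_3) = (4607·42448897 + 423·224·2063936, 4607·2063936 + 224·42448897) = (391124132351, 19017106080)
(x_4, y_4) = (4607·391124132351 + 423·224·19017106080, 4607·19017106080 + 224·391124132351) = (3603817713033217, 175223613357184)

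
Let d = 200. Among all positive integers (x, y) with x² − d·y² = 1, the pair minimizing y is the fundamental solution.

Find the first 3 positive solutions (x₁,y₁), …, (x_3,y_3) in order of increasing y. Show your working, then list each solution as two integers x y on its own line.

√200 → a₀=14, period (7,28); ℓ=2 even so k=1
a_0=14:  p_0=14·1+0=14,  q_0=14·0+1=1
a_1=7:  p_1=7·14+1=99,  q_1=7·1+0=7
→ (99, 7).  Check: 99²=9801, 200·7²=9800, difference 1.
(x_2, y_2) = (99·99 + 200·7·7, 99·7 + 7·99) = (19601, 1386)
(x_3, y_3) = (99·19601 + 200·7·1386, 99·1386 + 7·19601) = (3880899, 274421)

99 7
19601 1386
3880899 274421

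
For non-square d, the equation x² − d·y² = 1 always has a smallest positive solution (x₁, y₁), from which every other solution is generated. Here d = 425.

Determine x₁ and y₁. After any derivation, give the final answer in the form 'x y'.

√425 = [20; 1,1,1,1,1,1,40, …], period ℓ=7 (odd) → k=13
k=0  a_k=20  p_k/q_k = 20/1
…
k=2  a_k=1  p_k/q_k = 41/2
k=3  a_k=1  p_k/q_k = 62/3
…
k=6  a_k=1  p_k/q_k = 268/13
…
k=10  a_k=1  p_k/q_k = 33191/1610
k=11  a_k=1  p_k/q_k = 55229/2679
k=12  a_k=1  p_k/q_k = 88420/4289
k=13  a_k=1  p_k/q_k = 143649/6968
→ (143649, 6968).  Check: 143649²=20635035201, 425·6968²=20635035200, difference 1.

143649 6968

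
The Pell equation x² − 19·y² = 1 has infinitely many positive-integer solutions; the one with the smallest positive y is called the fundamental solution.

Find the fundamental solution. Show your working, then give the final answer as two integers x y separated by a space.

170 39

√19 = [4; 2,1,3,1,2,8, …], period ℓ=6 (even) → k=5
i=0: a=4 ⇒ p=4, q=1
i=1: a=2 ⇒ p=9, q=2
…
i=3: a=3 ⇒ p=48, q=11
i=4: a=1 ⇒ p=61, q=14
i=5: a=2 ⇒ p=170, q=39
→ (170, 39).  Check: 170²=28900, 19·39²=28899, difference 1.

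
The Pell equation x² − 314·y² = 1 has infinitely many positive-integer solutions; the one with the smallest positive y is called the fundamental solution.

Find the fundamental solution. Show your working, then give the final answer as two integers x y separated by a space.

392499 22150

√314 → a₀=17, period (1,2,1,1,2,1,34); ℓ=7 odd so k=13
i=0: a=17 ⇒ p=17, q=1
…
i=3: a=1 ⇒ p=71, q=4
…
i=8: a=1 ⇒ p=15824, q=893
…
i=10: a=1 ⇒ p=62853, q=3547
…
i=12: a=2 ⇒ p=282617, q=15949
i=13: a=1 ⇒ p=392499, q=22150
→ (392499, 22150).  Check: 392499²=154055465001, 314·22150²=154055465000, difference 1.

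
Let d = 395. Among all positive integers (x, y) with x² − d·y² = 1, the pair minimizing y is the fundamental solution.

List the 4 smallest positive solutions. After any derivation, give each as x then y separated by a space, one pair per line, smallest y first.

d=395: √d = [19; 1,6,1,38] (ℓ=4, even), read p_3/q_3
i=0: a=19 ⇒ p=19, q=1
i=1: a=1 ⇒ p=20, q=1
i=2: a=6 ⇒ p=139, q=7
i=3: a=1 ⇒ p=159, q=8
(x₁, y₁) = (159, 8);  159² − 395·8² = 1 ✓
n=2: (159,8)∘(159,8) = (159·159+395·8·8, 159·8+8·159) = (50561,2544)
n=3: (50561,2544)∘(159,8) = (159·50561+395·8·2544, 159·2544+8·50561) = (16078239,808984)
n=4: (16078239,808984)∘(159,8) = (159·16078239+395·8·808984, 159·808984+8·16078239) = (5112829441,257254368)

159 8
50561 2544
16078239 808984
5112829441 257254368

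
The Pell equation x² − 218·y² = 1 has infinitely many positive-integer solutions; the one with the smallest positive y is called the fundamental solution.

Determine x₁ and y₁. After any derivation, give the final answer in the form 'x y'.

[14; 1,3,3,1,28] for √218; ℓ=5 ⇒ convergent index 9
i=0: a=14 ⇒ p=14, q=1
…
i=8: a=3 ⇒ p=96370, q=6527
i=9: a=1 ⇒ p=126003, q=8534
→ (126003, 8534).  Check: 126003²=15876756009, 218·8534²=15876756008, difference 1.

126003 8534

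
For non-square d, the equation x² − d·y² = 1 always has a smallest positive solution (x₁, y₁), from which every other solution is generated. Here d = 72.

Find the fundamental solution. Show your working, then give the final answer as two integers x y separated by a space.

17 2

d=72: √d = [8; 2,16] (ℓ=2, even), read p_1/q_1
step 0: (8, 1)  from 8·(1,0) + (0,1)
step 1: (17, 2)  from 2·(8,1) + (1,0)
(x₁, y₁) = (17, 2);  17² − 72·2² = 1 ✓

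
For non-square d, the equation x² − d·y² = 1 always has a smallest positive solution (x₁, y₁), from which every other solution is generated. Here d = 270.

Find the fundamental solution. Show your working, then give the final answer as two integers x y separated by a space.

d=270: √d = [16; 2,3,6,3,2,32] (ℓ=6, even), read p_5/q_5
k=0  a_k=16  p_k/q_k = 16/1
…
k=4  a_k=3  p_k/q_k = 2284/139
k=5  a_k=2  p_k/q_k = 5291/322
(x₁, y₁) = (5291, 322);  5291² − 270·322² = 1 ✓

5291 322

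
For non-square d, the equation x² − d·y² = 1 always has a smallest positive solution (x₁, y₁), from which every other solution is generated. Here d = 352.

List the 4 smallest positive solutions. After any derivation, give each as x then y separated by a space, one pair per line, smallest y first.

77617 4137
12048797377 642203058
1870383011943601 99691749501435
290347036464004160257 15475549041463557732

[18; 1,3,5,9,5,3,1,36] for √352; ℓ=8 ⇒ convergent index 7
k=0  a_k=18  p_k/q_k = 18/1
k=1  a_k=1  p_k/q_k = 19/1
…
k=3  a_k=5  p_k/q_k = 394/21
k=4  a_k=9  p_k/q_k = 3621/193
…
k=6  a_k=3  p_k/q_k = 59118/3151
k=7  a_k=1  p_k/q_k = 77617/4137
fundamental: x₁=77617, y₁=4137  (since 6024398689 − 352·17114769 = 1)
k=2:  x_2 = 77617·77617+352·4137·4137 = 12048797377,  y_2 = 77617·4137+4137·77617 = 642203058
k=3:  x_3 = 77617·12048797377+352·4137·642203058 = 1870383011943601,  y_3 = 77617·642203058+4137·12048797377 = 99691749501435
k=4:  x_4 = 77617·1870383011943601+352·4137·99691749501435 = 290347036464004160257,  y_4 = 77617·99691749501435+4137·1870383011943601 = 15475549041463557732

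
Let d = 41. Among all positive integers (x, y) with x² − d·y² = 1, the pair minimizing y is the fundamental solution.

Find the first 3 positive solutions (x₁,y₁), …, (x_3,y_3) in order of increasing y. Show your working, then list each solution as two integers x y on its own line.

2049 320
8396801 1311360
34410088449 5373952960

√41 = [6; 2,2,12, …], period ℓ=3 (odd) → k=5
k=0  a_k=6  p_k/q_k = 6/1
…
k=2  a_k=2  p_k/q_k = 32/5
…
k=4  a_k=2  p_k/q_k = 826/129
k=5  a_k=2  p_k/q_k = 2049/320
(x₁, y₁) = (2049, 320);  2049² − 41·320² = 1 ✓
n=2: (2049,320)∘(2049,320) = (2049·2049+41·320·320, 2049·320+320·2049) = (8396801,1311360)
n=3: (8396801,1311360)∘(2049,320) = (2049·8396801+41·320·1311360, 2049·1311360+320·8396801) = (34410088449,5373952960)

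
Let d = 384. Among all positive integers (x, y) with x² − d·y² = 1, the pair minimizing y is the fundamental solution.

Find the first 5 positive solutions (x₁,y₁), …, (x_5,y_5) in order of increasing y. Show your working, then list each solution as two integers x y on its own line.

4801 245
46099201 2352490
442644523201 22588608735
4250272665676801 216895818720980
40811117693184120001 2082633628770241225

d=384: √d = [19; 1,1,2,9,2,1,1,38] (ℓ=8, even), read p_7/q_7
k=0  a_k=19  p_k/q_k = 19/1
k=1  a_k=1  p_k/q_k = 20/1
k=2  a_k=1  p_k/q_k = 39/2
…
k=4  a_k=9  p_k/q_k = 921/47
…
k=6  a_k=1  p_k/q_k = 2861/146
k=7  a_k=1  p_k/q_k = 4801/245
fundamental: x₁=4801, y₁=245  (since 23049601 − 384·60025 = 1)
(x_2, y_2) = (4801·4801 + 384·245·245, 4801·245 + 245·4801) = (46099201, 2352490)
(x_3, y_3) = (4801·46099201 + 384·245·2352490, 4801·2352490 + 245·46099201) = (442644523201, 22588608735)
(x_4, y_4) = (4801·442644523201 + 384·245·22588608735, 4801·22588608735 + 245·442644523201) = (4250272665676801, 216895818720980)
(x_5, y_5) = (4801·4250272665676801 + 384·245·216895818720980, 4801·216895818720980 + 245·4250272665676801) = (40811117693184120001, 2082633628770241225)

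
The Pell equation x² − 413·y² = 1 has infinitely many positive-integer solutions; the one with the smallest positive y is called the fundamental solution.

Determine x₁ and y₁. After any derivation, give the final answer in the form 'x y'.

d=413: √d = [20; 3,9,1,4,1,9,3,40] (ℓ=8, even), read p_7/q_7
step 0: (20, 1)  from 20·(1,0) + (0,1)
step 1: (61, 3)  from 3·(20,1) + (1,0)
step 2: (569, 28)  from 9·(61,3) + (20,1)
step 3: (630, 31)  from 1·(569,28) + (61,3)
…
step 5: (3719, 183)  from 1·(3089,152) + (630,31)
step 6: (36560, 1799)  from 9·(3719,183) + (3089,152)
step 7: (113399, 5580)  from 3·(36560,1799) + (3719,183)
(x₁, y₁) = (113399, 5580);  113399² − 413·5580² = 1 ✓

113399 5580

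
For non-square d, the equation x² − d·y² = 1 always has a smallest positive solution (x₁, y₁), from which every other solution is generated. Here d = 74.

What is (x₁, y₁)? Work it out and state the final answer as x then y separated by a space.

√74 = [8; 1,1,1,1,16, …], period ℓ=5 (odd) → k=9
k=0  a_k=8  p_k/q_k = 8/1
k=1  a_k=1  p_k/q_k = 9/1
…
k=4  a_k=1  p_k/q_k = 43/5
…
k=6  a_k=1  p_k/q_k = 757/88
k=7  a_k=1  p_k/q_k = 1471/171
k=8  a_k=1  p_k/q_k = 2228/259
k=9  a_k=1  p_k/q_k = 3699/430
→ (3699, 430).  Check: 3699²=13682601, 74·430²=13682600, difference 1.

3699 430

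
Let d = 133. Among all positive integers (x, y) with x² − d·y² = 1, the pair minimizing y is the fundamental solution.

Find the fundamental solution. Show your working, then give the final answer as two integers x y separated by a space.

√133 → a₀=11, period (1,1,7,5,1,…,1,1,22); ℓ=16 even so k=15
k=0  a_k=11  p_k/q_k = 11/1
k=1  a_k=1  p_k/q_k = 12/1
k=2  a_k=1  p_k/q_k = 23/2
k=3  a_k=7  p_k/q_k = 173/15
k=4  a_k=5  p_k/q_k = 888/77
k=5  a_k=1  p_k/q_k = 1061/92
k=6  a_k=1  p_k/q_k = 1949/169
k=7  a_k=1  p_k/q_k = 3010/261
k=8  a_k=2  p_k/q_k = 7969/691
k=9  a_k=1  p_k/q_k = 10979/952
k=10  a_k=1  p_k/q_k = 18948/1643
k=11  a_k=1  p_k/q_k = 29927/2595
…
k=14  a_k=1  p_k/q_k = 1378591/119539
k=15  a_k=1  p_k/q_k = 2588599/224460
fundamental: x₁=2588599, y₁=224460  (since 6700844782801 − 133·50382291600 = 1)

2588599 224460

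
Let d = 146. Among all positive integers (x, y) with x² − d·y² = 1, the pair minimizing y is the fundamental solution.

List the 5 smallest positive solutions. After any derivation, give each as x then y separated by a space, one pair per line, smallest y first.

145 12
42049 3480
12194065 1009188
3536236801 292661040
1025496478225 84870692412

√146 → a₀=12, period (12,24); ℓ=2 even so k=1
k=0  a_k=12  p_k/q_k = 12/1
k=1  a_k=12  p_k/q_k = 145/12
fundamental: x₁=145, y₁=12  (since 21025 − 146·144 = 1)
n=2: (145,12)∘(145,12) = (145·145+146·12·12, 145·12+12·145) = (42049,3480)
n=3: (42049,3480)∘(145,12) = (145·42049+146·12·3480, 145·3480+12·42049) = (12194065,1009188)
n=4: (12194065,1009188)∘(145,12) = (145·12194065+146·12·1009188, 145·1009188+12·12194065) = (3536236801,292661040)
n=5: (3536236801,292661040)∘(145,12) = (145·3536236801+146·12·292661040, 145·292661040+12·3536236801) = (1025496478225,84870692412)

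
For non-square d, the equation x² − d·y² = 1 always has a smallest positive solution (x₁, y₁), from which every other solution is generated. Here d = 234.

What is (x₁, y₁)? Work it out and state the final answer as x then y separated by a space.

[15; 3,2,1,2,1,2,3,30] for √234; ℓ=8 ⇒ convergent index 7
i=0: a=15 ⇒ p=15, q=1
i=1: a=3 ⇒ p=46, q=3
…
i=5: a=1 ⇒ p=566, q=37
i=6: a=2 ⇒ p=1545, q=101
i=7: a=3 ⇒ p=5201, q=340
fundamental: x₁=5201, y₁=340  (since 27050401 − 234·115600 = 1)

5201 340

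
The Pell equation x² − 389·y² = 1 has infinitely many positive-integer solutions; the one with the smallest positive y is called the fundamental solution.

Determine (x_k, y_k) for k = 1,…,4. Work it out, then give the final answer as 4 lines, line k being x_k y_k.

√389 = [19; 1,2,1,1,1,1,2,1,38, …], period ℓ=9 (odd) → k=17
step 0: (19, 1)  from 19·(1,0) + (0,1)
…
step 2: (59, 3)  from 2·(20,1) + (19,1)
…
step 5: (217, 11)  from 1·(138,7) + (79,4)
step 6: (355, 18)  from 1·(217,11) + (138,7)
step 7: (927, 47)  from 2·(355,18) + (217,11)
…
step 10: (50925, 2582)  from 1·(49643,2517) + (1282,65)
step 11: (151493, 7681)  from 2·(50925,2582) + (49643,2517)
step 12: (202418, 10263)  from 1·(151493,7681) + (50925,2582)
…
step 14: (556329, 28207)  from 1·(353911,17944) + (202418,10263)
step 15: (910240, 46151)  from 1·(556329,28207) + (353911,17944)
step 16: (2376809, 120509)  from 2·(910240,46151) + (556329,28207)
step 17: (3287049, 166660)  from 1·(2376809,120509) + (910240,46151)
fundamental: x₁=3287049, y₁=166660  (since 10804691128401 − 389·27775555600 = 1)
k=2:  x_2 = 3287049·3287049+389·166660·166660 = 21609382256801,  y_2 = 3287049·166660+166660·3287049 = 1095639172680
k=3:  x_3 = 3287049·21609382256801+389·166660·1095639172680 = 142062196675667653449,  y_3 = 3287049·1095639172680+166660·21609382256801 = 7202839293837075980
k=4:  x_4 = 3287049·142062196675667653449+389·166660·7202839293837075980 = 933930803041091759821507201,  y_4 = 3287049·7202839293837075980+166660·142062196675667653449 = 47352171395934637886793360

3287049 166660
21609382256801 1095639172680
142062196675667653449 7202839293837075980
933930803041091759821507201 47352171395934637886793360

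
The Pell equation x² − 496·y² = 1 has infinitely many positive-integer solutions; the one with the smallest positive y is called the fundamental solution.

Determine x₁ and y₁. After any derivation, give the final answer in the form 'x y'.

4620799 207480

√496 = [22; 3,1,2,4,1,…,1,3,44, …], period ℓ=16 (even) → k=15
i=0: a=22 ⇒ p=22, q=1
i=1: a=3 ⇒ p=67, q=3
i=2: a=1 ⇒ p=89, q=4
…
i=4: a=4 ⇒ p=1069, q=48
…
i=6: a=1 ⇒ p=2383, q=107
i=7: a=2 ⇒ p=6080, q=273
…
i=9: a=2 ⇒ p=35166, q=1579
…
i=13: a=2 ⇒ p=863293, q=38763
i=14: a=1 ⇒ p=1252502, q=56239
i=15: a=3 ⇒ p=4620799, q=207480
(x₁, y₁) = (4620799, 207480);  4620799² − 496·207480² = 1 ✓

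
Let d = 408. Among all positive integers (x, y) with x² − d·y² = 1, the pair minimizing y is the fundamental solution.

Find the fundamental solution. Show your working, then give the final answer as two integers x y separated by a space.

[20; 5,40] for √408; ℓ=2 ⇒ convergent index 1
k=0  a_k=20  p_k/q_k = 20/1
k=1  a_k=5  p_k/q_k = 101/5
→ (101, 5).  Check: 101²=10201, 408·5²=10200, difference 1.

101 5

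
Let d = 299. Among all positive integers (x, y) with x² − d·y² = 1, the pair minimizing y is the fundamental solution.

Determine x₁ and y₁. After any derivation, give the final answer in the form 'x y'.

√299 → a₀=17, period (3,2,3,34); ℓ=4 even so k=3
i=0: a=17 ⇒ p=17, q=1
…
i=2: a=2 ⇒ p=121, q=7
i=3: a=3 ⇒ p=415, q=24
→ (415, 24).  Check: 415²=172225, 299·24²=172224, difference 1.

415 24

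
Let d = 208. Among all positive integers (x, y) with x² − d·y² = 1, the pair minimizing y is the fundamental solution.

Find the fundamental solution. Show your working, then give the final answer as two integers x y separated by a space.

649 45

√208 = [14; 2,2,1,2,2,28, …], period ℓ=6 (even) → k=5
i=0: a=14 ⇒ p=14, q=1
i=1: a=2 ⇒ p=29, q=2
…
i=3: a=1 ⇒ p=101, q=7
i=4: a=2 ⇒ p=274, q=19
i=5: a=2 ⇒ p=649, q=45
→ (649, 45).  Check: 649²=421201, 208·45²=421200, difference 1.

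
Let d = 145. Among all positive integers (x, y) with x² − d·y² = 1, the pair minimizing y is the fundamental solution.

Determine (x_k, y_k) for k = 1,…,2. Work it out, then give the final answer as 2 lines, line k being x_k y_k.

d=145: √d = [12; 24] (ℓ=1, odd), read p_1/q_1
step 0: (12, 1)  from 12·(1,0) + (0,1)
step 1: (289, 24)  from 24·(12,1) + (1,0)
→ (289, 24).  Check: 289²=83521, 145·24²=83520, difference 1.
(x_2, y_2) = (289·289 + 145·24·24, 289·24 + 24·289) = (167041, 13872)

289 24
167041 13872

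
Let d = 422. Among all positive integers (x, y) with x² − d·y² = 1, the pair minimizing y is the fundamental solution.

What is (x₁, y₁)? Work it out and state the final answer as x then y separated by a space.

7022501 341850

√422 → a₀=20, period (1,1,5,2,1,…,1,1,40); ℓ=14 even so k=13
step 0: (20, 1)  from 20·(1,0) + (0,1)
…
step 2: (41, 2)  from 1·(21,1) + (20,1)
step 3: (226, 11)  from 5·(41,2) + (21,1)
…
step 6: (2650, 129)  from 3·(719,35) + (493,24)
…
step 9: (217526, 10589)  from 1·(163807,7974) + (53719,2615)
…
step 12: (3810680, 185501)  from 1·(3211821,156349) + (598859,29152)
step 13: (7022501, 341850)  from 1·(3810680,185501) + (3211821,156349)
fundamental: x₁=7022501, y₁=341850  (since 49315520295001 − 422·116861422500 = 1)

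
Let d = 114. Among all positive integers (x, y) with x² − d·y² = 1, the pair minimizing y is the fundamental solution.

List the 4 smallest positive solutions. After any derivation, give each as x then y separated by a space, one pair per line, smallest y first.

√114 → a₀=10, period (1,2,10,2,1,20); ℓ=6 even so k=5
k=0  a_k=10  p_k/q_k = 10/1
…
k=4  a_k=2  p_k/q_k = 694/65
k=5  a_k=1  p_k/q_k = 1025/96
→ (1025, 96).  Check: 1025²=1050625, 114·96²=1050624, difference 1.
(1025+96√114)^2 = 2101249 + 196800√114
(1025+96√114)^3 = 4307559425 + 403439904√114
(1025+96√114)^4 = 8830494720001 + 827051606400√114

1025 96
2101249 196800
4307559425 403439904
8830494720001 827051606400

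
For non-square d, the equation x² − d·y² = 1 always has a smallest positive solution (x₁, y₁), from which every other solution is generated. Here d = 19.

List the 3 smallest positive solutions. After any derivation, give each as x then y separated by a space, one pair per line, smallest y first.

[4; 2,1,3,1,2,8] for √19; ℓ=6 ⇒ convergent index 5
a_0=4:  p_0=4·1+0=4,  q_0=4·0+1=1
a_1=2:  p_1=2·4+1=9,  q_1=2·1+0=2
a_2=1:  p_2=1·9+4=13,  q_2=1·2+1=3
a_3=3:  p_3=3·13+9=48,  q_3=3·3+2=11
a_4=1:  p_4=1·48+13=61,  q_4=1·11+3=14
a_5=2:  p_5=2·61+48=170,  q_5=2·14+11=39
→ (170, 39).  Check: 170²=28900, 19·39²=28899, difference 1.
n=2: (170,39)∘(170,39) = (170·170+19·39·39, 170·39+39·170) = (57799,13260)
n=3: (57799,13260)∘(170,39) = (170·57799+19·39·13260, 170·13260+39·57799) = (19651490,4508361)

170 39
57799 13260
19651490 4508361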